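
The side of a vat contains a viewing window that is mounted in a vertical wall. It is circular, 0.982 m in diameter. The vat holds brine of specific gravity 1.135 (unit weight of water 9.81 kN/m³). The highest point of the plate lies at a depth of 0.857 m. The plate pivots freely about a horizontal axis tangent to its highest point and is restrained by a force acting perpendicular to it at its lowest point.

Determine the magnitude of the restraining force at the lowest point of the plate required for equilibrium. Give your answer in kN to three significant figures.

P ≈ 6.20 kN

γ = 1.135 × 9.81 = 11.13435 kN/m³.
The centroid is at the centre, 0.491 m below the top of the plate, so the centroid depth is h_c = 0.857 + 0.491 = 1.348 m.
A = π(0.491)² = 0.757378 m².
Resultant F = γ·h_c·A = 11.13435 × 1.348 × 0.757378 = 11.3676 kN.
I_c = πr⁴/4 = π × 0.491⁴/4 = 0.0456474 m⁴.
Centre of pressure: y_p = y_c + I_c/(y_c·A) = 1.348 + 0.0456474/(1.348 × 0.757378) = 1.348 + 0.0447109 = 1.39271 m along the plane.
The resultant acts 0.491 + 0.0447109 = 0.535711 m (along the plate) below the hinge at the top edge, so the moment about the hinge is M = F × 0.535711 = 11.3676 × 0.535711 = 6.08975 kN·m.
A normal force at the bottom, 0.982 m from the hinge, must supply this moment: P = 6.08975/0.982 = 6.20137 kN.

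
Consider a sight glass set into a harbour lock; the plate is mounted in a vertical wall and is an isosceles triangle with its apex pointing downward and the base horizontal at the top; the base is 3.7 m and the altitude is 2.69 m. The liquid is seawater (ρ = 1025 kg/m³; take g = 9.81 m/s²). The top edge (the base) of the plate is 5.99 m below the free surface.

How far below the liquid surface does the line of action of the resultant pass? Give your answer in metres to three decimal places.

γ = ρg = 1025 × 9.81 / 1000 = 10.05525 kN/m³.
With the apex down, the centroid sits h/3 = 2.69/3 = 0.896667 m below the base (the top edge), so the centroid depth is h_c = 5.99 + 0.896667 = 6.88667 m.
A = ½ × 3.7 × 2.69 = 4.9765 m².
Resultant F = γ·h_c·A = 10.05525 × 6.88667 × 4.9765 = 344.609 kN.
I_c = b·h³/36 = 3.7 × 2.69³/36 = 2.00058 m⁴.
Centre of pressure: y_p = y_c + I_c/(y_c·A) = 6.88667 + 2.00058/(6.88667 × 4.9765) = 6.88667 + 0.0583744 = 6.94504 m along the plane.

h_p = 6.945 m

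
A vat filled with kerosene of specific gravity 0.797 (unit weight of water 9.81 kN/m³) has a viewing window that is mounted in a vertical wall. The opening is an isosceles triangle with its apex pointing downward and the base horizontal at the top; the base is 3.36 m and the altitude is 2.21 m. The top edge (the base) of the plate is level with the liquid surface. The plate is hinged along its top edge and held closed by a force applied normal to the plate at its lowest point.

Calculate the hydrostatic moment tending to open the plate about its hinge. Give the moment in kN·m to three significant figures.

M ≈ 23.6 kN·m

γ = 0.797 × 9.81 = 7.81857 kN/m³.
With the apex down, the centroid sits h/3 = 2.21/3 = 0.736667 m below the base (the top edge), so the centroid depth is h_c = 0.736667 m.
A = ½ × 3.36 × 2.21 = 3.7128 m².
Resultant F = γ·h_c·A = 7.81857 × 0.736667 × 3.7128 = 21.3845 kN.
I_c = b·h³/36 = 3.36 × 2.21³/36 = 1.00743 m⁴.
Centre of pressure: y_p = y_c + I_c/(y_c·A) = 0.736667 + 1.00743/(0.736667 × 3.7128) = 0.736667 + 0.368334 = 1.105 m along the plane.
The resultant acts 0.736667 + 0.368334 = 1.105 m (along the plate) below the hinge at the top edge, so the moment about the hinge is M = F × 1.105 = 21.3845 × 1.105 = 23.6299 kN·m.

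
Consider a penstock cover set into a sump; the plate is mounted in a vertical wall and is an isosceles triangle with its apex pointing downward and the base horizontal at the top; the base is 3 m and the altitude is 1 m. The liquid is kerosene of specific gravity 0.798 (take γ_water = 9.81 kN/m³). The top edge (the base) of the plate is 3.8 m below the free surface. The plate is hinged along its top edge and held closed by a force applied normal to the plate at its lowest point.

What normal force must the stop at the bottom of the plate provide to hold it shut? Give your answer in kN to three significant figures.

P ≈ 16.8 kN

γ = 0.798 × 9.81 = 7.82838 kN/m³.
With the apex down, the centroid sits h/3 = 1/3 = 0.333333 m below the base (the top edge), so the centroid depth is h_c = 3.8 + 0.333333 = 4.13333 m.
A = ½ × 3 × 1 = 1.5 m².
Resultant F = γ·h_c·A = 7.82838 × 4.13333 × 1.5 = 48.5359 kN.
I_c = b·h³/36 = 3 × 1³/36 = 0.0833333 m⁴.
Centre of pressure: y_p = y_c + I_c/(y_c·A) = 4.13333 + 0.0833333/(4.13333 × 1.5) = 4.13333 + 0.0134409 = 4.14677 m along the plane.
The resultant acts 0.333333 + 0.0134409 = 0.346774 m (along the plate) below the hinge at the top edge, so the moment about the hinge is M = F × 0.346774 = 48.5359 × 0.346774 = 16.831 kN·m.
A normal force at the bottom, 1 m from the hinge, must supply this moment: P = 16.831/1 = 16.831 kN.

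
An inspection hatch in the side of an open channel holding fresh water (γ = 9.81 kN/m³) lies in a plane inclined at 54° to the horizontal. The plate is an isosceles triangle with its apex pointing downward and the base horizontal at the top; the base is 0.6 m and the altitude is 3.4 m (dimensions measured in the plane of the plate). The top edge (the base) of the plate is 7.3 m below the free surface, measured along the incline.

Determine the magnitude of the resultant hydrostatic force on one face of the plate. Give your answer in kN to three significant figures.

γ = 9.81 kN/m³.
Let θ = 54° be the plate's angle to the horizontal; measure y along the incline from where the plane meets the free surface. Vertical depth h = y·sinθ with sinθ = 0.809017.
With the apex down, the centroid sits h/3 = 3.4/3 = 1.13333 m below the base (the top edge), so y_c = 7.3 + 1.13333 = 8.43333 m and h_c = 8.43333 × 0.809017 = 6.82271 m.
A = ½ × 0.6 × 3.4 = 1.02 m².
Resultant F = γ·h_c·A = 9.81 × 6.82271 × 1.02 = 68.2694 kN.

F ≈ 68.3 kN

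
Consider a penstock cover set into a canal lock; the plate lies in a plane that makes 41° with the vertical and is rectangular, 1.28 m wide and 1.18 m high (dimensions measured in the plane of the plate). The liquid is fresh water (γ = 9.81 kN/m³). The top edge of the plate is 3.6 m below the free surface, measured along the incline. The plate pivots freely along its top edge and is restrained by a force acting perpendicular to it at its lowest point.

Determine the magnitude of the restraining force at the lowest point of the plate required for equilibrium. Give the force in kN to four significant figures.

γ = 9.81 kN/m³.
The plate makes 41° with the vertical, i.e. θ = 90° − 41° = 49° to the horizontal. Measuring y along the incline from the free-surface line, vertical depth h = y·sinθ with sinθ = 0.754710.
The centroid lies 1.18/2 = 0.59 m below the top edge, so y_c = 3.6 + 0.59 = 4.19 m and h_c = 4.19 × 0.754710 = 3.16223 m.
A = 1.28 × 1.18 = 1.5104 m².
Resultant F = γ·h_c·A = 9.81 × 3.16223 × 1.5104 = 46.8548 kN.
I_c = b·h³/12 = 1.28 × 1.18³/12 = 0.175257 m⁴.
Centre of pressure: y_p = y_c + I_c/(y_c·A) = 4.19 + 0.175257/(4.19 × 1.5104) = 4.19 + 0.027693 = 4.21769 m along the plane.
The resultant acts 0.59 + 0.027693 = 0.617693 m (along the plate) below the hinge at the top edge, so the moment about the hinge is M = F × 0.617693 = 46.8548 × 0.617693 = 28.9419 kN·m.
A normal force at the bottom, 1.18 m from the hinge, must supply this moment: P = 28.9419/1.18 = 24.527 kN.

P ≈ 24.53 kN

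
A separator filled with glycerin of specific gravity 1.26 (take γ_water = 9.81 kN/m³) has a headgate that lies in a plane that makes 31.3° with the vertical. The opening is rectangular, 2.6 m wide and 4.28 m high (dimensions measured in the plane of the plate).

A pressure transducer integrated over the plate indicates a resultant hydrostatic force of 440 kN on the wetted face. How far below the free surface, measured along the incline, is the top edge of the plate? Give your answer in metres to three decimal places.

γ = 1.26 × 9.81 = 12.3606 kN/m³.
A = 2.6 × 4.28 = 11.128 m².
From F = γ·h_c·A, the centroid depth is h_c = 440/(12.3606 × 11.128) = 3.19887 m.
The plate makes 31.3° with the vertical, i.e. θ = 90° − 31.3° = 58.7° to the horizontal. Measuring y along the incline from the free-surface line, vertical depth h = y·sinθ with sinθ = 0.854459.
Along the incline, y_c = h_c/sinθ = 3.19887/0.854459 = 3.74374 m.
The centroid lies 4.28/2 = 2.14 m below the top edge, so the top edge sits at y_top = 3.74374 − 2.14 = 1.60374 m along the incline.

y_top ≈ 1.604 m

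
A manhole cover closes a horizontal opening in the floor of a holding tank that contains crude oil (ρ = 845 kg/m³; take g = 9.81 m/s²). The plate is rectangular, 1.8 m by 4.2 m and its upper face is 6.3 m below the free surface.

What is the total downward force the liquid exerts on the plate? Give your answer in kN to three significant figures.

F ≈ 395 kN

γ = ρg = 845 × 9.81 / 1000 = 8.28945 kN/m³.
The plate is horizontal, so pressure is uniform at p = γ·h = 8.28945 × 6.3 = 52.2235 kN/m².
A = 1.8 × 4.2 = 7.56 m².
F = p·A = 52.2235 × 7.56 = 394.81 kN.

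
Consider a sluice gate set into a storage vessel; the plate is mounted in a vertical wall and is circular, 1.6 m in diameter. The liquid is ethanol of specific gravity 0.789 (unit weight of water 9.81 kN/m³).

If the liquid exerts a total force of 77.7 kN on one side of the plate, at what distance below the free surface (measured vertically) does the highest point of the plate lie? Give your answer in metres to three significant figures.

γ = 0.789 × 9.81 = 7.74009 kN/m³.
A = π(0.8)² = 2.01062 m².
From F = γ·h_c·A, the centroid depth is h_c = 77.7/(7.74009 × 2.01062) = 4.99281 m.
The centroid is at the centre, 0.8 m below the top of the plate, so the highest point sits at h_top = 4.99281 − 0.8 = 4.19281 m below the surface.

d_top ≈ 4.19 m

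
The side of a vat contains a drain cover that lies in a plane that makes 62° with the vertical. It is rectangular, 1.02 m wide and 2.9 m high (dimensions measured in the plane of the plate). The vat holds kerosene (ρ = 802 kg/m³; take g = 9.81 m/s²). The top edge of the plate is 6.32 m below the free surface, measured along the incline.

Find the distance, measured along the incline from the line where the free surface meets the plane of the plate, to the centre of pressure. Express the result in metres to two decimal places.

y_p = 7.86 m

γ = ρg = 802 × 9.81 / 1000 = 7.86762 kN/m³.
The plate makes 62° with the vertical, i.e. θ = 90° − 62° = 28° to the horizontal. Measuring y along the incline from the free-surface line, vertical depth h = y·sinθ with sinθ = 0.469472.
The centroid lies 2.9/2 = 1.45 m below the top edge, so y_c = 6.32 + 1.45 = 7.77 m and h_c = 7.77 × 0.469472 = 3.6478 m.
A = 1.02 × 2.9 = 2.958 m².
Resultant F = γ·h_c·A = 7.86762 × 3.6478 × 2.958 = 84.8931 kN.
I_c = b·h³/12 = 1.02 × 2.9³/12 = 2.07307 m⁴.
Centre of pressure: y_p = y_c + I_c/(y_c·A) = 7.77 + 2.07307/(7.77 × 2.958) = 7.77 + 0.0901976 = 7.8602 m along the plane.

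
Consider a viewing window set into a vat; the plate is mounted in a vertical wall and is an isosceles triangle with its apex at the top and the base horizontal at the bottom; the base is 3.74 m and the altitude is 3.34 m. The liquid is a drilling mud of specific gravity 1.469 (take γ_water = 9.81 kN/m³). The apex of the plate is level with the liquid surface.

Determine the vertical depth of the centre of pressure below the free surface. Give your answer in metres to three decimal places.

h_p = 2.505 m

γ = 1.469 × 9.81 = 14.41089 kN/m³.
With the apex up, the centroid sits 2h/3 = 2 × 3.34/3 = 2.22667 m below the apex, so the centroid depth is h_c = 2.22667 m.
A = ½ × 3.74 × 3.34 = 6.2458 m².
Resultant F = γ·h_c·A = 14.41089 × 2.22667 × 6.2458 = 200.417 kN.
I_c = b·h³/36 = 3.74 × 3.34³/36 = 3.87087 m⁴.
Centre of pressure: y_p = y_c + I_c/(y_c·A) = 2.22667 + 3.87087/(2.22667 × 6.2458) = 2.22667 + 0.278333 = 2.505 m along the plane.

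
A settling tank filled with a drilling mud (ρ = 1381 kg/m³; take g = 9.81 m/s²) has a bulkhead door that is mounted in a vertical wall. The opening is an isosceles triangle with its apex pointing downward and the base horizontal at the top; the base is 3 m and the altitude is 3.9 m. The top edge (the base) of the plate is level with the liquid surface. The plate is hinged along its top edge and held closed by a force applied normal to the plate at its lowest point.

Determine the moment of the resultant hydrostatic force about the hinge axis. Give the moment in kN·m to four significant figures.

M ≈ 200.9 kN·m

γ = ρg = 1381 × 9.81 / 1000 = 13.54761 kN/m³.
With the apex down, the centroid sits h/3 = 3.9/3 = 1.3 m below the base (the top edge), so the centroid depth is h_c = 1.3 m.
A = ½ × 3 × 3.9 = 5.85 m².
Resultant F = γ·h_c·A = 13.54761 × 1.3 × 5.85 = 103.03 kN.
I_c = b·h³/36 = 3 × 3.9³/36 = 4.94325 m⁴.
Centre of pressure: y_p = y_c + I_c/(y_c·A) = 1.3 + 4.94325/(1.3 × 5.85) = 1.3 + 0.65 = 1.95 m along the plane.
The resultant acts 1.3 + 0.65 = 1.95 m (along the plate) below the hinge at the top edge, so the moment about the hinge is M = F × 1.95 = 103.03 × 1.95 = 200.909 kN·m.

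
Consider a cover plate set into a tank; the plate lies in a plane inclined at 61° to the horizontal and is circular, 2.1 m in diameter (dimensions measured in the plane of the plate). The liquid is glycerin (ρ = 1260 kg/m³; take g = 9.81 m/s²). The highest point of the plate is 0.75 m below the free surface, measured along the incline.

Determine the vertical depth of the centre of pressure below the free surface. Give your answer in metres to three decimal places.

h_p = 1.708 m

γ = ρg = 1260 × 9.81 / 1000 = 12.3606 kN/m³.
Let θ = 61° be the plate's angle to the horizontal; measure y along the incline from where the plane meets the free surface. Vertical depth h = y·sinθ with sinθ = 0.874620.
The centroid is at the centre, 1.05 m below the top of the plate, so y_c = 0.75 + 1.05 = 1.8 m and h_c = 1.8 × 0.874620 = 1.57432 m.
A = π(1.05)² = 3.46361 m².
Resultant F = γ·h_c·A = 12.3606 × 1.57432 × 3.46361 = 67.4003 kN.
I_c = πr⁴/4 = π × 1.05⁴/4 = 0.954656 m⁴.
Centre of pressure: y_p = y_c + I_c/(y_c·A) = 1.8 + 0.954656/(1.8 × 3.46361) = 1.8 + 0.153125 = 1.95312 m along the plane.
Vertically, h_p = y_p·sinθ = 1.95312 × 0.874620 = 1.70824 m.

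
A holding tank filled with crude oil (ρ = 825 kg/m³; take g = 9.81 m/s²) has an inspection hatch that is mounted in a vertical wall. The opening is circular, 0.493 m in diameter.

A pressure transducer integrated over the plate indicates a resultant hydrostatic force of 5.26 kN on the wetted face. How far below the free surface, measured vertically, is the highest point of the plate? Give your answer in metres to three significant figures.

γ = ρg = 825 × 9.81 / 1000 = 8.09325 kN/m³.
A = π(0.2465)² = 0.19089 m².
From F = γ·h_c·A, the centroid depth is h_c = 5.26/(8.09325 × 0.19089) = 3.40471 m.
The centroid is at the centre, 0.2465 m below the top of the plate, so the highest point sits at h_top = 3.40471 − 0.2465 = 3.15821 m below the surface.

d_top ≈ 3.16 m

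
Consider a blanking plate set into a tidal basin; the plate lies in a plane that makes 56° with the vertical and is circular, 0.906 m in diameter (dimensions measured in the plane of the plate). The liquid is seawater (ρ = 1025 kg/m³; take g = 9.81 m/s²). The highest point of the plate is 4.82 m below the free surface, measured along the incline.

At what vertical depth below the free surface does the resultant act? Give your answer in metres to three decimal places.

h_p = 2.954 m

γ = ρg = 1025 × 9.81 / 1000 = 10.05525 kN/m³.
The plate makes 56° with the vertical, i.e. θ = 90° − 56° = 34° to the horizontal. Measuring y along the incline from the free-surface line, vertical depth h = y·sinθ with sinθ = 0.559193.
The centroid is at the centre, 0.453 m below the top of the plate, so y_c = 4.82 + 0.453 = 5.273 m and h_c = 5.273 × 0.559193 = 2.94862 m.
A = π(0.453)² = 0.644683 m².
Resultant F = γ·h_c·A = 10.05525 × 2.94862 × 0.644683 = 19.1143 kN.
I_c = πr⁴/4 = π × 0.453⁴/4 = 0.0330737 m⁴.
Centre of pressure: y_p = y_c + I_c/(y_c·A) = 5.273 + 0.0330737/(5.273 × 0.644683) = 5.273 + 0.00972924 = 5.28273 m along the plane.
Vertically, h_p = y_p·sinθ = 5.28273 × 0.559193 = 2.95407 m.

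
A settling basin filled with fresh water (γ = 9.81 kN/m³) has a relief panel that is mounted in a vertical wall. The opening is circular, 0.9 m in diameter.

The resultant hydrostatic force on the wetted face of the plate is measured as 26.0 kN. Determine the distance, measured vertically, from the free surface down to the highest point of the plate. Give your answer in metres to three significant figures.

d_top ≈ 3.72 m

γ = 9.81 kN/m³.
A = π(0.45)² = 0.636173 m².
From F = γ·h_c·A, the centroid depth is h_c = 26.0/(9.81 × 0.636173) = 4.16609 m.
The centroid is at the centre, 0.45 m below the top of the plate, so the highest point sits at h_top = 4.16609 − 0.45 = 3.71609 m below the surface.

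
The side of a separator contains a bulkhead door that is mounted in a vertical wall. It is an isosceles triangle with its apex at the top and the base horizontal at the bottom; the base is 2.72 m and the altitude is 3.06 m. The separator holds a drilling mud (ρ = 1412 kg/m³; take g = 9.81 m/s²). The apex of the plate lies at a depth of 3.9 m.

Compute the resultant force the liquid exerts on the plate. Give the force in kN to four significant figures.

γ = ρg = 1412 × 9.81 / 1000 = 13.85172 kN/m³.
With the apex up, the centroid sits 2h/3 = 2 × 3.06/3 = 2.04 m below the apex, so the centroid depth is h_c = 3.9 + 2.04 = 5.94 m.
A = ½ × 2.72 × 3.06 = 4.1616 m².
Resultant F = γ·h_c·A = 13.85172 × 5.94 × 4.1616 = 342.413 kN.

F ≈ 342.4 kN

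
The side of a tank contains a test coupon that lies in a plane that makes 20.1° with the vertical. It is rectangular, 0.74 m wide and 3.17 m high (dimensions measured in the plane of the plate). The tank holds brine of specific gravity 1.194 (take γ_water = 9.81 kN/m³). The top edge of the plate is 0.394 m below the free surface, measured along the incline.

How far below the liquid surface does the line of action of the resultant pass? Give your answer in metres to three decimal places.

γ = 1.194 × 9.81 = 11.71314 kN/m³.
The plate makes 20.1° with the vertical, i.e. θ = 90° − 20.1° = 69.9° to the horizontal. Measuring y along the incline from the free-surface line, vertical depth h = y·sinθ with sinθ = 0.939094.
The centroid lies 3.17/2 = 1.585 m below the top edge, so y_c = 0.394 + 1.585 = 1.979 m and h_c = 1.979 × 0.939094 = 1.85847 m.
A = 0.74 × 3.17 = 2.3458 m².
Resultant F = γ·h_c·A = 11.71314 × 1.85847 × 2.3458 = 51.0646 kN.
I_c = b·h³/12 = 0.74 × 3.17³/12 = 1.96439 m⁴.
Centre of pressure: y_p = y_c + I_c/(y_c·A) = 1.979 + 1.96439/(1.979 × 2.3458) = 1.979 + 0.423147 = 2.40215 m along the plane.
Vertically, h_p = y_p·sinθ = 2.40215 × 0.939094 = 2.25584 m.

h_p = 2.256 m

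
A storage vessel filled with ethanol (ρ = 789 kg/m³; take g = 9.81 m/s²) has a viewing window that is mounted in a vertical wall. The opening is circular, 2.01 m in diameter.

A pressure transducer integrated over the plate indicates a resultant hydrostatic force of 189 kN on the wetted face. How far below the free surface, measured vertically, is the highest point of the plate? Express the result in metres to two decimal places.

d_top ≈ 6.69 m

γ = ρg = 789 × 9.81 / 1000 = 7.74009 kN/m³.
A = π(1.005)² = 3.17309 m².
From F = γ·h_c·A, the centroid depth is h_c = 189/(7.74009 × 3.17309) = 7.69544 m.
The centroid is at the centre, 1.005 m below the top of the plate, so the highest point sits at h_top = 7.69544 − 1.005 = 6.69044 m below the surface.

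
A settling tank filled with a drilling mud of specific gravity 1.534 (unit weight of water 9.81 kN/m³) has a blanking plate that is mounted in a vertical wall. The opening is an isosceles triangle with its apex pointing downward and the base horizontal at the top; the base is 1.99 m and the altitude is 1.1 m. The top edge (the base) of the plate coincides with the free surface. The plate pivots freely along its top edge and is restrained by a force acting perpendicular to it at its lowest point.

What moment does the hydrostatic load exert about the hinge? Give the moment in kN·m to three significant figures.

γ = 1.534 × 9.81 = 15.04854 kN/m³.
With the apex down, the centroid sits h/3 = 1.1/3 = 0.366667 m below the base (the top edge), so the centroid depth is h_c = 0.366667 m.
A = ½ × 1.99 × 1.1 = 1.0945 m².
Resultant F = γ·h_c·A = 15.04854 × 0.366667 × 1.0945 = 6.03924 kN.
I_c = b·h³/36 = 1.99 × 1.1³/36 = 0.0735747 m⁴.
Centre of pressure: y_p = y_c + I_c/(y_c·A) = 0.366667 + 0.0735747/(0.366667 × 1.0945) = 0.366667 + 0.183333 = 0.55 m along the plane.
The resultant acts 0.366667 + 0.183333 = 0.55 m (along the plate) below the hinge at the top edge, so the moment about the hinge is M = F × 0.55 = 6.03924 × 0.55 = 3.32158 kN·m.

M ≈ 3.32 kN·m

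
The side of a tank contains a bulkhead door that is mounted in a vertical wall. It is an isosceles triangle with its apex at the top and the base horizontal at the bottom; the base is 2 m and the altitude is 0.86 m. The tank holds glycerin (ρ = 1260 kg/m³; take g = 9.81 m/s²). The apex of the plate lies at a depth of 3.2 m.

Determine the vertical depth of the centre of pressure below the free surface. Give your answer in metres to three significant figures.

γ = ρg = 1260 × 9.81 / 1000 = 12.3606 kN/m³.
With the apex up, the centroid sits 2h/3 = 2 × 0.86/3 = 0.573333 m below the apex, so the centroid depth is h_c = 3.2 + 0.573333 = 3.77333 m.
A = ½ × 2 × 0.86 = 0.86 m².
Resultant F = γ·h_c·A = 12.3606 × 3.77333 × 0.86 = 40.1109 kN.
I_c = b·h³/36 = 2 × 0.86³/36 = 0.0353364 m⁴.
Centre of pressure: y_p = y_c + I_c/(y_c·A) = 3.77333 + 0.0353364/(3.77333 × 0.86) = 3.77333 + 0.0108893 = 3.78422 m along the plane.

h_p = 3.78 m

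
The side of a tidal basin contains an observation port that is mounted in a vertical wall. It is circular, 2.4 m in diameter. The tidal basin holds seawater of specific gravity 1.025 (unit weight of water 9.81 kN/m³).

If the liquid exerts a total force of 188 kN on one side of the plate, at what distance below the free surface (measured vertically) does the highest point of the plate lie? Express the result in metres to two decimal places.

γ = 1.025 × 9.81 = 10.05525 kN/m³.
A = π(1.2)² = 4.52389 m².
From F = γ·h_c·A, the centroid depth is h_c = 188/(10.05525 × 4.52389) = 4.13288 m.
The centroid is at the centre, 1.2 m below the top of the plate, so the highest point sits at h_top = 4.13288 − 1.2 = 2.93288 m below the surface.

d_top ≈ 2.93 m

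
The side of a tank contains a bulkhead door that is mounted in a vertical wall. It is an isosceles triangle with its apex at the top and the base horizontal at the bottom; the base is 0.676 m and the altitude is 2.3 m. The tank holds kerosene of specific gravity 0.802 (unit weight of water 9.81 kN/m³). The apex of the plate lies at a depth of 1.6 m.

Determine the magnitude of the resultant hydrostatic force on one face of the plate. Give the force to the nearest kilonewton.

F ≈ 19 kN

γ = 0.802 × 9.81 = 7.86762 kN/m³.
With the apex up, the centroid sits 2h/3 = 2 × 2.3/3 = 1.53333 m below the apex, so the centroid depth is h_c = 1.6 + 1.53333 = 3.13333 m.
A = ½ × 0.676 × 2.3 = 0.7774 m².
Resultant F = γ·h_c·A = 7.86762 × 3.13333 × 0.7774 = 19.1643 kN.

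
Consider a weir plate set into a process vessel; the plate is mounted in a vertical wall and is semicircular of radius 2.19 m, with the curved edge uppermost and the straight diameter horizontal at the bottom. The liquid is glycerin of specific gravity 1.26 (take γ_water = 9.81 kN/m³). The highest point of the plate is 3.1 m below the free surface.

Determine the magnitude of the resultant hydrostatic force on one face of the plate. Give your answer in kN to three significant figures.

γ = 1.26 × 9.81 = 12.3606 kN/m³.
The centroid lies 4r/(3π) = 0.929465 m above the diameter, so r − 4r/(3π) = 2.19 − 0.929465 = 1.26053 m below the topmost point, so the centroid depth is h_c = 3.1 + 1.26053 = 4.36053 m.
A = πr²/2 = π × 2.19²/2 = 7.5337 m².
Resultant F = γ·h_c·A = 12.3606 × 4.36053 × 7.5337 = 406.057 kN.

F ≈ 406 kN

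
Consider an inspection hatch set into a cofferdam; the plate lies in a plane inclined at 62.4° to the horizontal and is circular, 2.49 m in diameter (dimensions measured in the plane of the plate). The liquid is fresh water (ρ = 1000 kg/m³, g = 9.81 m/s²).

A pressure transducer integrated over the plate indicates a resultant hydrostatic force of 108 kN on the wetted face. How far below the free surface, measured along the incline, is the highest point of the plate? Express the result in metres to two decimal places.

γ = ρg = 1000 × 9.81 = 9810 N/m³ = 9.81 kN/m³.
A = π(1.245)² = 4.86955 m².
From F = γ·h_c·A, the centroid depth is h_c = 108/(9.81 × 4.86955) = 2.26082 m.
Let θ = 62.4° be the plate's angle to the horizontal; measure y along the incline from where the plane meets the free surface. Vertical depth h = y·sinθ with sinθ = 0.886204.
Along the incline, y_c = h_c/sinθ = 2.26082/0.886204 = 2.55113 m.
The centroid is at the centre, 1.245 m below the top of the plate, so the highest point sits at y_top = 2.55113 − 1.245 = 1.30613 m along the incline.

y_top ≈ 1.31 m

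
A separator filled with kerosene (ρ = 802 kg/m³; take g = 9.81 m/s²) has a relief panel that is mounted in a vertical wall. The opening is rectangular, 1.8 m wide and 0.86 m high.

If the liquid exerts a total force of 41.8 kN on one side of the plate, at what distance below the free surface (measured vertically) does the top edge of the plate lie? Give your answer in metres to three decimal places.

d_top ≈ 3.002 m

γ = ρg = 802 × 9.81 / 1000 = 7.86762 kN/m³.
A = 1.8 × 0.86 = 1.548 m².
From F = γ·h_c·A, the centroid depth is h_c = 41.8/(7.86762 × 1.548) = 3.43212 m.
The centroid lies 0.86/2 = 0.43 m below the top edge, so the top edge sits at h_top = 3.43212 − 0.43 = 3.00212 m below the surface.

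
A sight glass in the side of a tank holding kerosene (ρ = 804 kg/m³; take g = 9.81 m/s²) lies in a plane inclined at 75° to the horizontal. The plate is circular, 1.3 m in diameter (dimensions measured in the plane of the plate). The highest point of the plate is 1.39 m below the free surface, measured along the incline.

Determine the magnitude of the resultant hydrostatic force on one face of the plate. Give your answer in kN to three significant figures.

F ≈ 20.6 kN

γ = ρg = 804 × 9.81 / 1000 = 7.88724 kN/m³.
Let θ = 75° be the plate's angle to the horizontal; measure y along the incline from where the plane meets the free surface. Vertical depth h = y·sinθ with sinθ = 0.965926.
The centroid is at the centre, 0.65 m below the top of the plate, so y_c = 1.39 + 0.65 = 2.04 m and h_c = 2.04 × 0.965926 = 1.97049 m.
A = π(0.65)² = 1.32732 m².
Resultant F = γ·h_c·A = 7.88724 × 1.97049 × 1.32732 = 20.6288 kN.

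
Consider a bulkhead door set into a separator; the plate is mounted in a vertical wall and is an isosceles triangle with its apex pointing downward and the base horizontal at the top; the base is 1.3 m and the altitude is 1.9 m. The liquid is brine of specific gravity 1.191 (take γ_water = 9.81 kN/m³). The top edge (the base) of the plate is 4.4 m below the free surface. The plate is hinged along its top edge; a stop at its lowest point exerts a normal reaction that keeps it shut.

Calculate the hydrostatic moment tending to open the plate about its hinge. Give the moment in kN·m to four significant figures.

M ≈ 48.89 kN·m

γ = 1.191 × 9.81 = 11.68371 kN/m³.
With the apex down, the centroid sits h/3 = 1.9/3 = 0.633333 m below the base (the top edge), so the centroid depth is h_c = 4.4 + 0.633333 = 5.03333 m.
A = ½ × 1.3 × 1.9 = 1.235 m².
Resultant F = γ·h_c·A = 11.68371 × 5.03333 × 1.235 = 72.6278 kN.
I_c = b·h³/36 = 1.3 × 1.9³/36 = 0.247686 m⁴.
Centre of pressure: y_p = y_c + I_c/(y_c·A) = 5.03333 + 0.247686/(5.03333 × 1.235) = 5.03333 + 0.0398455 = 5.07318 m along the plane.
The resultant acts 0.633333 + 0.0398455 = 0.673179 m (along the plate) below the hinge at the top edge, so the moment about the hinge is M = F × 0.673179 = 72.6278 × 0.673179 = 48.8915 kN·m.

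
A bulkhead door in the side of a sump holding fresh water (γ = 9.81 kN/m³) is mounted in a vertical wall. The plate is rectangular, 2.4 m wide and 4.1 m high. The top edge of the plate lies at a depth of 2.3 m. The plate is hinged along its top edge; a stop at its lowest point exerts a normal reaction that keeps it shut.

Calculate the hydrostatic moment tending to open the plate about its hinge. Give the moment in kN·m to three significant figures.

γ = 9.81 kN/m³.
The centroid lies 4.1/2 = 2.05 m below the top edge, so the centroid depth is h_c = 2.3 + 2.05 = 4.35 m.
A = 2.4 × 4.1 = 9.84 m².
Resultant F = γ·h_c·A = 9.81 × 4.35 × 9.84 = 419.907 kN.
I_c = b·h³/12 = 2.4 × 4.1³/12 = 13.7842 m⁴.
Centre of pressure: y_p = y_c + I_c/(y_c·A) = 4.35 + 13.7842/(4.35 × 9.84) = 4.35 + 0.322031 = 4.67203 m along the plane.
The resultant acts 2.05 + 0.322031 = 2.37203 m (along the plate) below the hinge at the top edge, so the moment about the hinge is M = F × 2.37203 = 419.907 × 2.37203 = 996.032 kN·m.

M ≈ 996 kN·m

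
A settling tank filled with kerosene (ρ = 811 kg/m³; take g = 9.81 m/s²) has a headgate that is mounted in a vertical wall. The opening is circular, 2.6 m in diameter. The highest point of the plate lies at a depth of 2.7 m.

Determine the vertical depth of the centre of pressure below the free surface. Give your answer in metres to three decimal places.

h_p = 4.106 m

γ = ρg = 811 × 9.81 / 1000 = 7.95591 kN/m³.
The centroid is at the centre, 1.3 m below the top of the plate, so the centroid depth is h_c = 2.7 + 1.3 = 4 m.
A = π(1.3)² = 5.30929 m².
Resultant F = γ·h_c·A = 7.95591 × 4 × 5.30929 = 168.961 kN.
I_c = πr⁴/4 = π × 1.3⁴/4 = 2.24318 m⁴.
Centre of pressure: y_p = y_c + I_c/(y_c·A) = 4 + 2.24318/(4 × 5.30929) = 4 + 0.105625 = 4.10562 m along the plane.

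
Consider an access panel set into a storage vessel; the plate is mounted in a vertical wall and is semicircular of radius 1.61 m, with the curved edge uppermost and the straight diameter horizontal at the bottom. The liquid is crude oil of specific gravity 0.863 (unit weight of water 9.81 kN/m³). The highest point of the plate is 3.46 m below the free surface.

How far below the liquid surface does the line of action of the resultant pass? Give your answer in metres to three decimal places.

h_p = 4.428 m

γ = 0.863 × 9.81 = 8.46603 kN/m³.
The centroid lies 4r/(3π) = 0.683305 m above the diameter, so r − 4r/(3π) = 1.61 − 0.683305 = 0.926695 m below the topmost point, so the centroid depth is h_c = 3.46 + 0.926695 = 4.38669 m.
A = πr²/2 = π × 1.61²/2 = 4.07166 m².
Resultant F = γ·h_c·A = 8.46603 × 4.38669 × 4.07166 = 151.213 kN.
I_c = (π/8 − 8/(9π))·r⁴ = 0.109757 × 1.61⁴ = 0.737455 m⁴.
Centre of pressure: y_p = y_c + I_c/(y_c·A) = 4.38669 + 0.737455/(4.38669 × 4.07166) = 4.38669 + 0.0412883 = 4.42798 m along the plane.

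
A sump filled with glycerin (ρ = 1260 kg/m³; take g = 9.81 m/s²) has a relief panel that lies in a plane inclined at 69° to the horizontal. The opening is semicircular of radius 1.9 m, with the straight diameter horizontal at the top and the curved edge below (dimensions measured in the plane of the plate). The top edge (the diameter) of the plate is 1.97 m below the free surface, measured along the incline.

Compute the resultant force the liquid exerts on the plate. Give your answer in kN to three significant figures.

F ≈ 182 kN

γ = ρg = 1260 × 9.81 / 1000 = 12.3606 kN/m³.
Let θ = 69° be the plate's angle to the horizontal; measure y along the incline from where the plane meets the free surface. Vertical depth h = y·sinθ with sinθ = 0.933580.
The centroid of a semicircle lies 4r/(3π) = 0.806385 m from the diameter, here below the top edge, so y_c = 1.97 + 0.806385 = 2.77638 m and h_c = 2.77638 × 0.933580 = 2.59197 m.
A = πr²/2 = π × 1.9²/2 = 5.67057 m².
Resultant F = γ·h_c·A = 12.3606 × 2.59197 × 5.67057 = 181.675 kN.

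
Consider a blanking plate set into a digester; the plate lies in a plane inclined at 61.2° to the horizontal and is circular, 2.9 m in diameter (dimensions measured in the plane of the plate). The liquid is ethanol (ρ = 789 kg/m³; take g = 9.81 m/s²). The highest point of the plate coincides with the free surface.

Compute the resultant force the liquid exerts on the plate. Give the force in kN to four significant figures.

F ≈ 64.96 kN

γ = ρg = 789 × 9.81 / 1000 = 7.74009 kN/m³.
Let θ = 61.2° be the plate's angle to the horizontal; measure y along the incline from where the plane meets the free surface. Vertical depth h = y·sinθ with sinθ = 0.876307.
The centroid is at the centre, 1.45 m below the top of the plate, so y_c = 1.45 m and h_c = 1.45 × 0.876307 = 1.27065 m.
A = π(1.45)² = 6.6052 m².
Resultant F = γ·h_c·A = 7.74009 × 1.27065 × 6.6052 = 64.9618 kN.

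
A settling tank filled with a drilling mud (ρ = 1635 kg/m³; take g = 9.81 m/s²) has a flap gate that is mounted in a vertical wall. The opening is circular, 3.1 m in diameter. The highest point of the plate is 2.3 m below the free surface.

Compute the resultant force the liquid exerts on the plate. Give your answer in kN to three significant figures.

F ≈ 466 kN

γ = ρg = 1635 × 9.81 / 1000 = 16.03935 kN/m³.
The centroid is at the centre, 1.55 m below the top of the plate, so the centroid depth is h_c = 2.3 + 1.55 = 3.85 m.
A = π(1.55)² = 7.54768 m².
Resultant F = γ·h_c·A = 16.03935 × 3.85 × 7.54768 = 466.081 kN.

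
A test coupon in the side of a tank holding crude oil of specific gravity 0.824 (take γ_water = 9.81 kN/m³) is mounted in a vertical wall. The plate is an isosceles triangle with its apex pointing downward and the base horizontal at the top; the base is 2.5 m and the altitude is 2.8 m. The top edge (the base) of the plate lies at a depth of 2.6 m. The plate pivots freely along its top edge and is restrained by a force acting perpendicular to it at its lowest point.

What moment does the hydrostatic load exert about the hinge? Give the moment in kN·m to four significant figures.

γ = 0.824 × 9.81 = 8.08344 kN/m³.
With the apex down, the centroid sits h/3 = 2.8/3 = 0.933333 m below the base (the top edge), so the centroid depth is h_c = 2.6 + 0.933333 = 3.53333 m.
A = ½ × 2.5 × 2.8 = 3.5 m².
Resultant F = γ·h_c·A = 8.08344 × 3.53333 × 3.5 = 99.9651 kN.
I_c = b·h³/36 = 2.5 × 2.8³/36 = 1.52444 m⁴.
Centre of pressure: y_p = y_c + I_c/(y_c·A) = 3.53333 + 1.52444/(3.53333 × 3.5) = 3.53333 + 0.12327 = 3.6566 m along the plane.
The resultant acts 0.933333 + 0.12327 = 1.0566 m (along the plate) below the hinge at the top edge, so the moment about the hinge is M = F × 1.0566 = 99.9651 × 1.0566 = 105.623 kN·m.

M ≈ 105.6 kN·m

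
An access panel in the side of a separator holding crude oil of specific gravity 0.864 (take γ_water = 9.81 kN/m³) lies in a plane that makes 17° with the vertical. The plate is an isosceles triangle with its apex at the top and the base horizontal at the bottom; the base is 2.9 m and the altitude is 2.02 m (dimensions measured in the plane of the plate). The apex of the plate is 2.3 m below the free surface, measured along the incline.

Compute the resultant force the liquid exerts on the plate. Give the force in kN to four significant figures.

F ≈ 86.58 kN

γ = 0.864 × 9.81 = 8.47584 kN/m³.
The plate makes 17° with the vertical, i.e. θ = 90° − 17° = 73° to the horizontal. Measuring y along the incline from the free-surface line, vertical depth h = y·sinθ with sinθ = 0.956305.
With the apex up, the centroid sits 2h/3 = 2 × 2.02/3 = 1.34667 m below the apex, so y_c = 2.3 + 1.34667 = 3.64667 m and h_c = 3.64667 × 0.956305 = 3.48733 m.
A = ½ × 2.9 × 2.02 = 2.929 m².
Resultant F = γ·h_c·A = 8.47584 × 3.48733 × 2.929 = 86.5755 kN.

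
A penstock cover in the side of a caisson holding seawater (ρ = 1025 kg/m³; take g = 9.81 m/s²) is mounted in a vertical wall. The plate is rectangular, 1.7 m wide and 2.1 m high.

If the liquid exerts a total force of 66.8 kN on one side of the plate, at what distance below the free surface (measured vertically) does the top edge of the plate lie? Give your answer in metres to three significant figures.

d_top ≈ 0.811 m

γ = ρg = 1025 × 9.81 / 1000 = 10.05525 kN/m³.
A = 1.7 × 2.1 = 3.57 m².
From F = γ·h_c·A, the centroid depth is h_c = 66.8/(10.05525 × 3.57) = 1.86087 m.
The centroid lies 2.1/2 = 1.05 m below the top edge, so the top edge sits at h_top = 1.86087 − 1.05 = 0.81087 m below the surface.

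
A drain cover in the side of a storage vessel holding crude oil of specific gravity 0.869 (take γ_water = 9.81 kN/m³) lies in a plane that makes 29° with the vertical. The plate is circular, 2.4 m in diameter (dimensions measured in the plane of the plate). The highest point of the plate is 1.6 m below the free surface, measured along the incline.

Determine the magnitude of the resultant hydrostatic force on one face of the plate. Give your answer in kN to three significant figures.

F ≈ 94.4 kN

γ = 0.869 × 9.81 = 8.52489 kN/m³.
The plate makes 29° with the vertical, i.e. θ = 90° − 29° = 61° to the horizontal. Measuring y along the incline from the free-surface line, vertical depth h = y·sinθ with sinθ = 0.874620.
The centroid is at the centre, 1.2 m below the top of the plate, so y_c = 1.6 + 1.2 = 2.8 m and h_c = 2.8 × 0.874620 = 2.44894 m.
A = π(1.2)² = 4.52389 m².
Resultant F = γ·h_c·A = 8.52489 × 2.44894 × 4.52389 = 94.445 kN.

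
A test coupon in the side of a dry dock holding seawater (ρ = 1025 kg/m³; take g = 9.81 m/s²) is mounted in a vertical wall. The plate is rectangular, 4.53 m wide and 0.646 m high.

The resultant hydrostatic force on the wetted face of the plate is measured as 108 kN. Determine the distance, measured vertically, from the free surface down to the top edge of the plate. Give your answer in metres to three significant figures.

γ = ρg = 1025 × 9.81 / 1000 = 10.05525 kN/m³.
A = 4.53 × 0.646 = 2.92638 m².
From F = γ·h_c·A, the centroid depth is h_c = 108/(10.05525 × 2.92638) = 3.67029 m.
The centroid lies 0.646/2 = 0.323 m below the top edge, so the top edge sits at h_top = 3.67029 − 0.323 = 3.34729 m below the surface.

d_top ≈ 3.35 m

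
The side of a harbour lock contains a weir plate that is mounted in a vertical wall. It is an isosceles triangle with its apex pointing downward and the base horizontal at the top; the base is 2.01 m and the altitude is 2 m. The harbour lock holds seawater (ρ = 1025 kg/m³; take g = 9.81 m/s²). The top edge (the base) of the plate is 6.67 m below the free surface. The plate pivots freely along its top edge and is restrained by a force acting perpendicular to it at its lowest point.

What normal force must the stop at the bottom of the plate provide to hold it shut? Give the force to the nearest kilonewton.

P ≈ 52 kN

γ = ρg = 1025 × 9.81 / 1000 = 10.05525 kN/m³.
With the apex down, the centroid sits h/3 = 2/3 = 0.666667 m below the base (the top edge), so the centroid depth is h_c = 6.67 + 0.666667 = 7.33667 m.
A = ½ × 2.01 × 2 = 2.01 m².
Resultant F = γ·h_c·A = 10.05525 × 7.33667 × 2.01 = 148.282 kN.
I_c = b·h³/36 = 2.01 × 2³/36 = 0.446667 m⁴.
Centre of pressure: y_p = y_c + I_c/(y_c·A) = 7.33667 + 0.446667/(7.33667 × 2.01) = 7.33667 + 0.0302893 = 7.36696 m along the plane.
The resultant acts 0.666667 + 0.0302893 = 0.696956 m (along the plate) below the hinge at the top edge, so the moment about the hinge is M = F × 0.696956 = 148.282 × 0.696956 = 103.346 kN·m.
A normal force at the bottom, 2 m from the hinge, must supply this moment: P = 103.346/2 = 51.673 kN.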